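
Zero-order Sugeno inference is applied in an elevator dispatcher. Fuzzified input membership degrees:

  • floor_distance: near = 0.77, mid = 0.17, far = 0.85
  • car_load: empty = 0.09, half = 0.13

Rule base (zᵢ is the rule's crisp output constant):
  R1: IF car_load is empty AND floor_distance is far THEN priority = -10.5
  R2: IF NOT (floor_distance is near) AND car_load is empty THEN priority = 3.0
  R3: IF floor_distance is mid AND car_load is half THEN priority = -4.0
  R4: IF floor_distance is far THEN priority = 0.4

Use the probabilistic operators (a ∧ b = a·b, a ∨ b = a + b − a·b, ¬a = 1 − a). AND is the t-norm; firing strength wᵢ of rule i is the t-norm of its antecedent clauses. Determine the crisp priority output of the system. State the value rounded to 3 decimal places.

R1 (z=-10.5): empty=0.09, far=0.85; AND[a·b] → w = 0.0765
R2 (z=3.0): ¬near=1−0.77=0.23, empty=0.09; AND[a·b] → w = 0.0207
R3 (z=-4.0): mid=0.17, half=0.13; AND[a·b] → w = 0.0221
R4 (z=0.4): far=0.85 → w = 0.8500
Weighted average = (0.0765·-10.5 + 0.0207·3.0 + 0.0221·-4.0 + 0.8500·0.4) / (0.0765 + 0.0207 + 0.0221 + 0.8500)
  = -0.4896 / 0.9693 = -0.505

-0.505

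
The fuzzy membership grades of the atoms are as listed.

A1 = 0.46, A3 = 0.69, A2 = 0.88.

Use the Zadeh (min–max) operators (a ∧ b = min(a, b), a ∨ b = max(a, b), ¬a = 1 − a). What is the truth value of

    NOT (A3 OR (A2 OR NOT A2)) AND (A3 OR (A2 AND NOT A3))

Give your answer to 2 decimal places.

0.12

NOT A2 = 1 − 0.88 = 0.12
A2 OR NOT A2 = max(a, b) on (0.88, 0.12) = 0.88
A3 OR (A2 OR NOT A2) = max(a, b) on (0.69, 0.88) = 0.88
NOT (A3 OR (A2 OR NOT A2)) = 1 − 0.88 = 0.12
NOT A3 = 1 − 0.69 = 0.31
A2 AND NOT A3 = min(a, b) on (0.88, 0.31) = 0.31
A3 OR (A2 AND NOT A3) = max(a, b) on (0.69, 0.31) = 0.69
NOT (A3 OR (A2 OR NOT A2)) AND (A3 OR (A2 AND NOT A3)) = min(a, b) on (0.12, 0.69) = 0.12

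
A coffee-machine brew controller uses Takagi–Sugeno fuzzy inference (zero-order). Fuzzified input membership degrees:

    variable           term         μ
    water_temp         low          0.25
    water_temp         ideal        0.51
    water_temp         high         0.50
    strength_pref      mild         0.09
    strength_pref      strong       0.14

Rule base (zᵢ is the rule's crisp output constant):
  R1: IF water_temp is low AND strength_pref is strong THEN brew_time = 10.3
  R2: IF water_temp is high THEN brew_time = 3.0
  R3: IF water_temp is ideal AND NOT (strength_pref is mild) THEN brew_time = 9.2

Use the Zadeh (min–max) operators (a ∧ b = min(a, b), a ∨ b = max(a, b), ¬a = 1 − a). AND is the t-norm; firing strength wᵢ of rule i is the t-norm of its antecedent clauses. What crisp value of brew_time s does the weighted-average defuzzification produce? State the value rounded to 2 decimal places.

6.64

R1 (z=10.3): low=0.25, strong=0.14; AND[min(a, b)] → w = 0.14
R2 (z=3.0): high=0.50 → w = 0.50
R3 (z=9.2): ideal=0.51, ¬mild=1−0.09=0.91; AND[min(a, b)] → w = 0.51
Weighted average = (0.14·10.3 + 0.50·3.0 + 0.51·9.2) / (0.14 + 0.50 + 0.51)
  = 7.6340 / 1.1500 = 6.64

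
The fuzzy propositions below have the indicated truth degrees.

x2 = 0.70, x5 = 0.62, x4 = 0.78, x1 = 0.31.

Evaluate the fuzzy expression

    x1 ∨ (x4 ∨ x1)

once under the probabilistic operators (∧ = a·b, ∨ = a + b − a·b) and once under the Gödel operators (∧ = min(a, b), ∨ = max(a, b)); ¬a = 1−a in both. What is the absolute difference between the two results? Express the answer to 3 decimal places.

Under probabilistic:
  x4 ∨ x1 = a + b − a·b on (0.7800, 0.3100) = 0.8482
  x1 ∨ (x4 ∨ x1) = a + b − a·b on (0.3100, 0.8482) = 0.8953
  → value = 0.8953
Under Gödel:
  x4 ∨ x1 = max(a, b) on (0.78, 0.31) = 0.78
  x1 ∨ (x4 ∨ x1) = max(a, b) on (0.31, 0.78) = 0.78
  → value = 0.7800
|0.8953 − 0.7800| = 0.115

0.115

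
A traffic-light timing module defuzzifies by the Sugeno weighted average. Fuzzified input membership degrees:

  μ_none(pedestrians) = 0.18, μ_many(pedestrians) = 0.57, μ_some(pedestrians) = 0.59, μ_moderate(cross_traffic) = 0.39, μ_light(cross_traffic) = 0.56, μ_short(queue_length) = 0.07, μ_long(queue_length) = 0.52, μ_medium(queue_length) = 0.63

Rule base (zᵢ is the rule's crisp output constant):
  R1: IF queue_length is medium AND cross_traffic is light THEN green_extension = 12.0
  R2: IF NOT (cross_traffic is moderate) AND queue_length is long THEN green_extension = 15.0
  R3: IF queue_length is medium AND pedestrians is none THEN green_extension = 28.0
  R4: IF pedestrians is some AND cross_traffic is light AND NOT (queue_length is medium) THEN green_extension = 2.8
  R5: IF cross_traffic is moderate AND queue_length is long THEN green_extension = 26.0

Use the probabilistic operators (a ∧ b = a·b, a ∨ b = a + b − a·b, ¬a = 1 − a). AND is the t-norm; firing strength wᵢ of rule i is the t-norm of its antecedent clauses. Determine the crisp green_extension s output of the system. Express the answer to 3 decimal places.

R1 (z=12.0): medium=0.63, light=0.56; AND[a·b] → w = 0.3528
R2 (z=15.0): ¬moderate=1−0.39=0.61, long=0.52; AND[a·b] → w = 0.3172
R3 (z=28.0): medium=0.63, none=0.18; AND[a·b] → w = 0.1134
R4 (z=2.8): some=0.59, light=0.56, ¬medium=1−0.63=0.37; AND[a·b] → w = 0.1222
R5 (z=26.0): moderate=0.39, long=0.52; AND[a·b] → w = 0.2028
Weighted average = (0.3528·12.0 + 0.3172·15.0 + 0.1134·28.0 + 0.1222·2.8 + 0.2028·26.0) / (0.3528 + 0.3172 + 0.1134 + 0.1222 + 0.2028)
  = 17.7819 / 1.1084 = 16.042

16.042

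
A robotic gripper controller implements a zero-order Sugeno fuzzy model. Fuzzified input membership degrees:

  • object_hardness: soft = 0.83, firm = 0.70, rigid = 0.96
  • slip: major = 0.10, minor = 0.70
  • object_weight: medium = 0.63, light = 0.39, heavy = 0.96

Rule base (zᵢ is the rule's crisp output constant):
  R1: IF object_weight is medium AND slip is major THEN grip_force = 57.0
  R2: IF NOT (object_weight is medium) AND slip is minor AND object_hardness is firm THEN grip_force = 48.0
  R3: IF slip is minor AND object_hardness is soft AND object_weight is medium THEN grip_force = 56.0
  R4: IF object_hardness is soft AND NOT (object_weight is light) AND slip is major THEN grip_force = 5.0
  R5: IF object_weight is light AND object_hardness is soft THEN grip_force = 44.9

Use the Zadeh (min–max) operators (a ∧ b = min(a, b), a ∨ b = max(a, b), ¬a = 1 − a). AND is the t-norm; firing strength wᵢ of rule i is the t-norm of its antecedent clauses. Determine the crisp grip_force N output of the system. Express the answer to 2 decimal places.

R1 (z=57.0): medium=0.63, major=0.10; AND[min(a, b)] → w = 0.10
R2 (z=48.0): ¬medium=1−0.63=0.37, minor=0.70, firm=0.70; AND[min(a, b)] → w = 0.37
R3 (z=56.0): minor=0.70, soft=0.83, medium=0.63; AND[min(a, b)] → w = 0.63
R4 (z=5.0): soft=0.83, ¬light=1−0.39=0.61, major=0.10; AND[min(a, b)] → w = 0.10
R5 (z=44.9): light=0.39, soft=0.83; AND[min(a, b)] → w = 0.39
Weighted average = (0.10·57.0 + 0.37·48.0 + 0.63·56.0 + 0.10·5.0 + 0.39·44.9) / (0.10 + 0.37 + 0.63 + 0.10 + 0.39)
  = 76.7510 / 1.5900 = 48.27

48.27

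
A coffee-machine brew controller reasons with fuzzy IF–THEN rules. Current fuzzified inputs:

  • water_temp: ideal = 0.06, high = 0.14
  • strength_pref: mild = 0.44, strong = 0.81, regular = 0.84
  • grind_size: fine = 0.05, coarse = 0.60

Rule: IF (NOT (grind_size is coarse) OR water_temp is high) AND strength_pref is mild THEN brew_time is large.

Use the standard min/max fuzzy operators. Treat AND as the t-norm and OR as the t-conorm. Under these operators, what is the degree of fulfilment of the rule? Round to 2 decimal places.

0.40

firing strength: (¬coarse=1−0.60=0.40 OR high=0.14) = 0.40; AND[min(a, b)] with mild=0.44 → w = 0.40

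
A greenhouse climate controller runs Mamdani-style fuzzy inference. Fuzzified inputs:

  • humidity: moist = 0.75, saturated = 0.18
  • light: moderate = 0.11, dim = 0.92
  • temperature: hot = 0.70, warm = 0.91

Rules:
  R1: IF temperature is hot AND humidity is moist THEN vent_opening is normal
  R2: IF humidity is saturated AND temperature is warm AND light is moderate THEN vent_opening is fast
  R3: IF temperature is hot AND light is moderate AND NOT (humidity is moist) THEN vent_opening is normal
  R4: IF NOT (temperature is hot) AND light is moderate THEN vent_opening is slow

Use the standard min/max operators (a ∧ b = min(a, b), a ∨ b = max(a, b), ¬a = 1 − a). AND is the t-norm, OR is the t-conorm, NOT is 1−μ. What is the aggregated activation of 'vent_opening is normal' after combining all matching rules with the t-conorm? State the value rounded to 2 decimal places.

0.70

R1: hot=0.70, moist=0.75; AND[min(a, b)] → w = 0.70
R2: saturated=0.18, warm=0.91, moderate=0.11; AND[min(a, b)] → w = 0.11
R3: hot=0.70, moderate=0.11, ¬moist=1−0.75=0.25; AND[min(a, b)] → w = 0.11
R4: ¬hot=1−0.70=0.30, moderate=0.11; AND[min(a, b)] → w = 0.11
Rules with consequent 'normal': {R1, R3} → strengths 0.70, 0.11
Aggregate via t-conorm [max(a, b)]: 0.70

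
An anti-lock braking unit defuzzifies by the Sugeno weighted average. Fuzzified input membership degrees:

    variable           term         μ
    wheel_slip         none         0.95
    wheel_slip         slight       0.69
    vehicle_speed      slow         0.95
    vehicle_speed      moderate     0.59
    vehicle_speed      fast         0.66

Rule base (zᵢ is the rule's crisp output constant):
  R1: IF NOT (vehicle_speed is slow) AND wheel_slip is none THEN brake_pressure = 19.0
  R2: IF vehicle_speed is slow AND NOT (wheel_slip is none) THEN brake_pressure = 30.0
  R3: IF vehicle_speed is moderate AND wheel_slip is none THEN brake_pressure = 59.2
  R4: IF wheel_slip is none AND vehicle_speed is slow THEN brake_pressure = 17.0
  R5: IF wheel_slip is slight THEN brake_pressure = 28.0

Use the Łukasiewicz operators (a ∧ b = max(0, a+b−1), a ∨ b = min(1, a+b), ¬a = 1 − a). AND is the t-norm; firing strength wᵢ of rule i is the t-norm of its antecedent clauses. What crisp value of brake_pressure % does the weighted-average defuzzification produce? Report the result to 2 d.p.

R1 (z=19.0): ¬slow=1−0.95=0.05, none=0.95; AND[max(0, a+b−1)] → w = 0.00
R2 (z=30.0): slow=0.95, ¬none=1−0.95=0.05; AND[max(0, a+b−1)] → w = 0.00
R3 (z=59.2): moderate=0.59, none=0.95; AND[max(0, a+b−1)] → w = 0.54
R4 (z=17.0): none=0.95, slow=0.95; AND[max(0, a+b−1)] → w = 0.90
R5 (z=28.0): slight=0.69 → w = 0.69
Weighted average = (0.00·19.0 + 0.00·30.0 + 0.54·59.2 + 0.90·17.0 + 0.69·28.0) / (0.00 + 0.00 + 0.54 + 0.90 + 0.69)
  = 66.5880 / 2.1300 = 31.26

31.26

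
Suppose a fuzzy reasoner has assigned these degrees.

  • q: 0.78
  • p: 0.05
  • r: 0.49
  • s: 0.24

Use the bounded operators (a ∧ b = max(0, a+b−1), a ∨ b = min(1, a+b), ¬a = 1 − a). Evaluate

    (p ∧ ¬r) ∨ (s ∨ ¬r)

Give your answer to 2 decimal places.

0.75

¬r = 1 − 0.49 = 0.51
p ∧ ¬r = max(0, a+b−1) on (0.05, 0.51) = 0.00
¬r = 1 − 0.49 = 0.51
s ∨ ¬r = min(1, a+b) on (0.24, 0.51) = 0.75
(p ∧ ¬r) ∨ (s ∨ ¬r) = min(1, a+b) on (0.00, 0.75) = 0.75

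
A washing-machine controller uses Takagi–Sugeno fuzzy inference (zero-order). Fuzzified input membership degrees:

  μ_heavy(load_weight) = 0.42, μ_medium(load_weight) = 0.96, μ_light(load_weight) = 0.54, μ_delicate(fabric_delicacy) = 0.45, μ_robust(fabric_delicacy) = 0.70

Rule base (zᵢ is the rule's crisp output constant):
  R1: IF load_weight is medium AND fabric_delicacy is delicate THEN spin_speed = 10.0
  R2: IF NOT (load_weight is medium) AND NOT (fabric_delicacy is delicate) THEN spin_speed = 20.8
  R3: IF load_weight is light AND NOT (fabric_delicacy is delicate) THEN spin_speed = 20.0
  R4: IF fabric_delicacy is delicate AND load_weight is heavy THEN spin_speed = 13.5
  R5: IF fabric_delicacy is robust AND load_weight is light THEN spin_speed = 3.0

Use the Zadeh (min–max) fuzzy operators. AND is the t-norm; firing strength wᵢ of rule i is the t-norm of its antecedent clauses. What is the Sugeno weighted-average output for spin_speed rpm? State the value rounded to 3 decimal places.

R1 (z=10.0): medium=0.96, delicate=0.45; AND[min(a, b)] → w = 0.45
R2 (z=20.8): ¬medium=1−0.96=0.04, ¬delicate=1−0.45=0.55; AND[min(a, b)] → w = 0.04
R3 (z=20.0): light=0.54, ¬delicate=1−0.45=0.55; AND[min(a, b)] → w = 0.54
R4 (z=13.5): delicate=0.45, heavy=0.42; AND[min(a, b)] → w = 0.42
R5 (z=3.0): robust=0.70, light=0.54; AND[min(a, b)] → w = 0.54
Weighted average = (0.45·10.0 + 0.04·20.8 + 0.54·20.0 + 0.42·13.5 + 0.54·3.0) / (0.45 + 0.04 + 0.54 + 0.42 + 0.54)
  = 23.4220 / 1.9900 = 11.770

11.770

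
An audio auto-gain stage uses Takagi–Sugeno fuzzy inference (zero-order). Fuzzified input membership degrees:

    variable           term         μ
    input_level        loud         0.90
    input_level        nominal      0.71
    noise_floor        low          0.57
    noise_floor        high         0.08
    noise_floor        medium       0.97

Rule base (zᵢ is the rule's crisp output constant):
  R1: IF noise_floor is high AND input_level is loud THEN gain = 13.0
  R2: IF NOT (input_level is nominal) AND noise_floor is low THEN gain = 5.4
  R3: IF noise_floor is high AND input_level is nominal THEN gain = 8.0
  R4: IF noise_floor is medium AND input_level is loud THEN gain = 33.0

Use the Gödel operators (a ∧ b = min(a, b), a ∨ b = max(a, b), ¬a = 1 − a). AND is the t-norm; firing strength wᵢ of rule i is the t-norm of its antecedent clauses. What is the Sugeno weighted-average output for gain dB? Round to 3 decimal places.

24.404

R1 (z=13.0): high=0.08, loud=0.90; AND[min(a, b)] → w = 0.08
R2 (z=5.4): ¬nominal=1−0.71=0.29, low=0.57; AND[min(a, b)] → w = 0.29
R3 (z=8.0): high=0.08, nominal=0.71; AND[min(a, b)] → w = 0.08
R4 (z=33.0): medium=0.97, loud=0.90; AND[min(a, b)] → w = 0.90
Weighted average = (0.08·13.0 + 0.29·5.4 + 0.08·8.0 + 0.90·33.0) / (0.08 + 0.29 + 0.08 + 0.90)
  = 32.9460 / 1.3500 = 24.404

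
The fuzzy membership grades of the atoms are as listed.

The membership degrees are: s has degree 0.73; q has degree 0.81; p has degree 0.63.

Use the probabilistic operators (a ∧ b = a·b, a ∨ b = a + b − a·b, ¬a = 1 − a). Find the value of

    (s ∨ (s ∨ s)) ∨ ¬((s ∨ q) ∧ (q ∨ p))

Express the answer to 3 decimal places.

s ∨ s = a + b − a·b on (0.7300, 0.7300) = 0.9271
s ∨ (s ∨ s) = a + b − a·b on (0.7300, 0.9271) = 0.9803
s ∨ q = a + b − a·b on (0.7300, 0.8100) = 0.9487
q ∨ p = a + b − a·b on (0.8100, 0.6300) = 0.9297
(s ∨ q) ∧ (q ∨ p) = a·b on (0.9487, 0.9297) = 0.8820
¬((s ∨ q) ∧ (q ∨ p)) = 1 − 0.8820 = 0.1180
(s ∨ (s ∨ s)) ∨ ¬((s ∨ q) ∧ (q ∨ p)) = a + b − a·b on (0.9803, 0.1180) = 0.9826

0.983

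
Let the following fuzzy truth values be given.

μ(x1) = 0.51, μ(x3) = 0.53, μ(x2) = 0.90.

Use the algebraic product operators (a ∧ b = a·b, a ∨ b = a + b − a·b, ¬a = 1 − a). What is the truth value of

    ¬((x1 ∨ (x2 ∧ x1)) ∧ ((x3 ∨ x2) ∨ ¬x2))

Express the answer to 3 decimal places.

x2 ∧ x1 = a·b on (0.9000, 0.5100) = 0.4590
x1 ∨ (x2 ∧ x1) = a + b − a·b on (0.5100, 0.4590) = 0.7349
x3 ∨ x2 = a + b − a·b on (0.5300, 0.9000) = 0.9530
¬x2 = 1 − 0.9000 = 0.1000
(x3 ∨ x2) ∨ ¬x2 = a + b − a·b on (0.9530, 0.1000) = 0.9577
(x1 ∨ (x2 ∧ x1)) ∧ ((x3 ∨ x2) ∨ ¬x2) = a·b on (0.7349, 0.9577) = 0.7038
¬((x1 ∨ (x2 ∧ x1)) ∧ ((x3 ∨ x2) ∨ ¬x2)) = 1 − 0.7038 = 0.2962

0.296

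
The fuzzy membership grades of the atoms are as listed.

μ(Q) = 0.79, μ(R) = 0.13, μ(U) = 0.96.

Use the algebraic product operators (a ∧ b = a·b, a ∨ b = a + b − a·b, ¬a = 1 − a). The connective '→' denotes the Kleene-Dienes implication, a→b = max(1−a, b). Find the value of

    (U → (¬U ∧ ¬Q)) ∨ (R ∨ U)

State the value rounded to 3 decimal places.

0.967

¬U = 1 − 0.9600 = 0.0400
¬Q = 1 − 0.7900 = 0.2100
¬U ∧ ¬Q = a·b on (0.0400, 0.2100) = 0.0084
U → (¬U ∧ ¬Q)  [Kleene-Dienes: max(1−a, b)] with a=0.9600, b=0.0084 → 0.0400
R ∨ U = a + b − a·b on (0.1300, 0.9600) = 0.9652
(U → (¬U ∧ ¬Q)) ∨ (R ∨ U) = a + b − a·b on (0.0400, 0.9652) = 0.9666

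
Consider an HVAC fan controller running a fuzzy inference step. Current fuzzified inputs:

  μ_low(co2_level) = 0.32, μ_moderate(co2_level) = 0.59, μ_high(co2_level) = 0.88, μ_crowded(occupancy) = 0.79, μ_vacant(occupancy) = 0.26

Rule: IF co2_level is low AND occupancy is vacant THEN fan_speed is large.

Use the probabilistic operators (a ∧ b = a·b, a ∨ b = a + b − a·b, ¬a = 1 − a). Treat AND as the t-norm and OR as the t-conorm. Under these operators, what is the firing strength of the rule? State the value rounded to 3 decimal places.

0.083

firing strength: low=0.32, vacant=0.26; AND[a·b] → w = 0.0832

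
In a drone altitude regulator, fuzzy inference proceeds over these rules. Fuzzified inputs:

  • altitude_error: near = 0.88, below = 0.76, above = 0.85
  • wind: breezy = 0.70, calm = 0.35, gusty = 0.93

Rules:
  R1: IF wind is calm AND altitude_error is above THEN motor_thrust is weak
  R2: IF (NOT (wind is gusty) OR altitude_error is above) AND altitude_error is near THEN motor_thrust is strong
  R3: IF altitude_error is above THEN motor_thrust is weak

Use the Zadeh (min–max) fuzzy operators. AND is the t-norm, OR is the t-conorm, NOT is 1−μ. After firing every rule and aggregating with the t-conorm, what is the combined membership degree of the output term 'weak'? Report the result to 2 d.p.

R1: calm=0.35, above=0.85; AND[min(a, b)] → w = 0.35
R2: (¬gusty=1−0.93=0.07 OR above=0.85) = 0.85; AND[min(a, b)] with near=0.88 → w = 0.85
R3: above=0.85 → w = 0.85
Rules with consequent 'weak': {R1, R3} → strengths 0.35, 0.85
Aggregate via t-conorm [max(a, b)]: 0.85

0.85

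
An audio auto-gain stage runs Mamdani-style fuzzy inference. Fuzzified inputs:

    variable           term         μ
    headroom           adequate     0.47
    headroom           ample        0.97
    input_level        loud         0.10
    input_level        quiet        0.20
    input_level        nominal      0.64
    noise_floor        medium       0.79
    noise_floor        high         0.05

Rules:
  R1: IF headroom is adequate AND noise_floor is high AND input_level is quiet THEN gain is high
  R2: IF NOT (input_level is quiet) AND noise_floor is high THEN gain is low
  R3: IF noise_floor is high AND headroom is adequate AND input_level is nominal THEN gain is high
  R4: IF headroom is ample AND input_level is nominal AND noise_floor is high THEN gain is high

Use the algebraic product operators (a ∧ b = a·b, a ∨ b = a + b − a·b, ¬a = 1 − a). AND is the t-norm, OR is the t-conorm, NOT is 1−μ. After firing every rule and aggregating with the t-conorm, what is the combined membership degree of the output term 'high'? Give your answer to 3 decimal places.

R1: adequate=0.47, high=0.05, quiet=0.20; AND[a·b] → w = 0.0047
R2: ¬quiet=1−0.20=0.80, high=0.05; AND[a·b] → w = 0.0400
R3: high=0.05, adequate=0.47, nominal=0.64; AND[a·b] → w = 0.0150
R4: ample=0.97, nominal=0.64, high=0.05; AND[a·b] → w = 0.0310
Rules with consequent 'high': {R1, R3, R4} → strengths 0.0047, 0.0150, 0.0310
Aggregate via t-conorm [a + b − a·b]: 0.0501

0.050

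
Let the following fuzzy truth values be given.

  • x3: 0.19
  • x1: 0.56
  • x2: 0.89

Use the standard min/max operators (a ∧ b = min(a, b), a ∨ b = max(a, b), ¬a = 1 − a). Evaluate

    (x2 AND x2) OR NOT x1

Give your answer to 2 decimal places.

0.89

x2 AND x2 = min(a, b) on (0.89, 0.89) = 0.89
NOT x1 = 1 − 0.56 = 0.44
(x2 AND x2) OR NOT x1 = max(a, b) on (0.89, 0.44) = 0.89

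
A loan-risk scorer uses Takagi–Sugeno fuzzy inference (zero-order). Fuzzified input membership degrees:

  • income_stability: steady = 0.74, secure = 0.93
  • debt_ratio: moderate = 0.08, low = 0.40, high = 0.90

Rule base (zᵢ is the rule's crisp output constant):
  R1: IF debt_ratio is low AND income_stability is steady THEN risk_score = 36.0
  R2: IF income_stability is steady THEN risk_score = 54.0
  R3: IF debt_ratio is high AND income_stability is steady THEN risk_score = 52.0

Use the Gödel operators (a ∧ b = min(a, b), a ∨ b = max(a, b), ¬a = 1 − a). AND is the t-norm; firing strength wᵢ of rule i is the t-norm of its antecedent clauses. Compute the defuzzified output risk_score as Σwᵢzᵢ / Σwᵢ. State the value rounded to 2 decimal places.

R1 (z=36.0): low=0.40, steady=0.74; AND[min(a, b)] → w = 0.40
R2 (z=54.0): steady=0.74 → w = 0.74
R3 (z=52.0): high=0.90, steady=0.74; AND[min(a, b)] → w = 0.74
Weighted average = (0.40·36.0 + 0.74·54.0 + 0.74·52.0) / (0.40 + 0.74 + 0.74)
  = 92.8400 / 1.8800 = 49.38

49.38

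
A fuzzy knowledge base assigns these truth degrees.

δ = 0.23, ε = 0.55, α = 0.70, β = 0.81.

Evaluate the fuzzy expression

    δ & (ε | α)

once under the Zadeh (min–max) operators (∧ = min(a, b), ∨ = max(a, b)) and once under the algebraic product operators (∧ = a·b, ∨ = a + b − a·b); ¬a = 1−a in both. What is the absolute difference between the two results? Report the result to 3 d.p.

Under Zadeh (min–max):
  ε | α = max(a, b) on (0.55, 0.70) = 0.70
  δ & (ε | α) = min(a, b) on (0.23, 0.70) = 0.23
  → value = 0.2300
Under algebraic product:
  ε | α = a + b − a·b on (0.5500, 0.7000) = 0.8650
  δ & (ε | α) = a·b on (0.2300, 0.8650) = 0.1990
  → value = 0.1990
|0.2300 − 0.1990| = 0.031

0.031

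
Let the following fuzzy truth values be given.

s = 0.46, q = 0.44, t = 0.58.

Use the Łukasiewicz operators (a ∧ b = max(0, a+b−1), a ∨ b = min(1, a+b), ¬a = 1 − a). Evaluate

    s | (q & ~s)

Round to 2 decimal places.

0.46

~s = 1 − 0.46 = 0.54
q & ~s = max(0, a+b−1) on (0.44, 0.54) = 0.00
s | (q & ~s) = min(1, a+b) on (0.46, 0.00) = 0.46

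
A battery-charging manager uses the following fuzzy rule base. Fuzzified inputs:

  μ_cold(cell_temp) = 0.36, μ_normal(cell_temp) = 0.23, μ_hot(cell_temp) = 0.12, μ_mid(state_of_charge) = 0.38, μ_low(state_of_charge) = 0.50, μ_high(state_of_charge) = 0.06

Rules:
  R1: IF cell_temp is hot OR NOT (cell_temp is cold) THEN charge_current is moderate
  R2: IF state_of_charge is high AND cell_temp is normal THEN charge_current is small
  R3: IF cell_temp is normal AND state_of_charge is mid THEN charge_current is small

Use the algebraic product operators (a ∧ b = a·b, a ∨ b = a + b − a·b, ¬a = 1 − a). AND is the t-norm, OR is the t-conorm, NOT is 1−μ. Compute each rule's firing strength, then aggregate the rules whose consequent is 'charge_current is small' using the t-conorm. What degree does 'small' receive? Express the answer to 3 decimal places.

0.100

R1: hot=0.12, ¬cold=1−0.36=0.64; OR[a + b − a·b] → w = 0.6832
R2: high=0.06, normal=0.23; AND[a·b] → w = 0.0138
R3: normal=0.23, mid=0.38; AND[a·b] → w = 0.0874
Rules with consequent 'small': {R2, R3} → strengths 0.0138, 0.0874
Aggregate via t-conorm [a + b − a·b]: 0.1000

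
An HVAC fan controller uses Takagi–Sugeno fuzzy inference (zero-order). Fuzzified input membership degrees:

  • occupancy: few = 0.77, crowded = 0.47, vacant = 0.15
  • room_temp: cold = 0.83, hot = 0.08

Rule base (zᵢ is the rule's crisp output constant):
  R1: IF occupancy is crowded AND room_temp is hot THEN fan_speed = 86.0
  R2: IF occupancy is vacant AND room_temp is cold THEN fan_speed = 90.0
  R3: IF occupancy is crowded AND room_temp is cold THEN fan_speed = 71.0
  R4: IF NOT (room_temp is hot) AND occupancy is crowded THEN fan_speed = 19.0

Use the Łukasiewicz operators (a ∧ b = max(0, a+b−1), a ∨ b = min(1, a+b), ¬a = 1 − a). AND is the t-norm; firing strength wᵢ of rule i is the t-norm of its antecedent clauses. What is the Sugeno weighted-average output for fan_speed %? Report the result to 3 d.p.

R1 (z=86.0): crowded=0.47, hot=0.08; AND[max(0, a+b−1)] → w = 0.00
R2 (z=90.0): vacant=0.15, cold=0.83; AND[max(0, a+b−1)] → w = 0.00
R3 (z=71.0): crowded=0.47, cold=0.83; AND[max(0, a+b−1)] → w = 0.30
R4 (z=19.0): ¬hot=1−0.08=0.92, crowded=0.47; AND[max(0, a+b−1)] → w = 0.39
Weighted average = (0.00·86.0 + 0.00·90.0 + 0.30·71.0 + 0.39·19.0) / (0.00 + 0.00 + 0.30 + 0.39)
  = 28.7100 / 0.6900 = 41.609

41.609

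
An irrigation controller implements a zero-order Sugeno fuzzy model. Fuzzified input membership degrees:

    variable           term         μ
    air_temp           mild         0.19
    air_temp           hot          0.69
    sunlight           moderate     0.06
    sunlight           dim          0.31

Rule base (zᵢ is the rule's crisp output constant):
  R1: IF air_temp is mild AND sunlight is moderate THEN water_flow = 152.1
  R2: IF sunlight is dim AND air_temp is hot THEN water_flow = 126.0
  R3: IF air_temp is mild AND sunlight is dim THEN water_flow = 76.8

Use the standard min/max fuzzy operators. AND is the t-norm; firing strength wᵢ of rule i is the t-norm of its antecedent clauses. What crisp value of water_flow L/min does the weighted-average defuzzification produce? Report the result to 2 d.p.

112.10

R1 (z=152.1): mild=0.19, moderate=0.06; AND[min(a, b)] → w = 0.06
R2 (z=126.0): dim=0.31, hot=0.69; AND[min(a, b)] → w = 0.31
R3 (z=76.8): mild=0.19, dim=0.31; AND[min(a, b)] → w = 0.19
Weighted average = (0.06·152.1 + 0.31·126.0 + 0.19·76.8) / (0.06 + 0.31 + 0.19)
  = 62.7780 / 0.5600 = 112.10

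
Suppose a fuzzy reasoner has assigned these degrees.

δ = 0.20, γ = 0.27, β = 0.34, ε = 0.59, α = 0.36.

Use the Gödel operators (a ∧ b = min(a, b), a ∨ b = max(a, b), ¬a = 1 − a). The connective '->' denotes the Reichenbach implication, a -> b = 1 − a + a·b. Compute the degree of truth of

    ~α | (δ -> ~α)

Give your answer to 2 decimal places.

0.93

~α = 1 − 0.36 = 0.64
~α = 1 − 0.36 = 0.64
δ -> ~α  [Reichenbach: 1 − a + a·b] with a=0.20, b=0.64 → 0.93
~α | (δ -> ~α) = max(a, b) on (0.64, 0.93) = 0.93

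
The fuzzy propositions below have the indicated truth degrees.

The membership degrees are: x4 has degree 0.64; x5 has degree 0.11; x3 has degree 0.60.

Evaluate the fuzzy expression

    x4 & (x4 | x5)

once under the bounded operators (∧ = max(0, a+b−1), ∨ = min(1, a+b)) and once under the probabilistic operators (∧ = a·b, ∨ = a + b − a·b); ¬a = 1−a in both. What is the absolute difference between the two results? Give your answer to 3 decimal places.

Under bounded:
  x4 | x5 = min(1, a+b) on (0.64, 0.11) = 0.75
  x4 & (x4 | x5) = max(0, a+b−1) on (0.64, 0.75) = 0.39
  → value = 0.3900
Under probabilistic:
  x4 | x5 = a + b − a·b on (0.6400, 0.1100) = 0.6796
  x4 & (x4 | x5) = a·b on (0.6400, 0.6796) = 0.4349
  → value = 0.4349
|0.3900 − 0.4349| = 0.045

0.045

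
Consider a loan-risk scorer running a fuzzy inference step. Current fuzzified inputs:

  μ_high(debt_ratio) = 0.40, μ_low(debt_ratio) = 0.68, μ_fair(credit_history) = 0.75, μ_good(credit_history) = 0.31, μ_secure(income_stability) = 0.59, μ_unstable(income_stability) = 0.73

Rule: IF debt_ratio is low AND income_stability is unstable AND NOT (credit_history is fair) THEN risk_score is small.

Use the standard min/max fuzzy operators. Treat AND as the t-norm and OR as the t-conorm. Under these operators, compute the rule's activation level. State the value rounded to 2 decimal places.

firing strength: low=0.68, unstable=0.73, ¬fair=1−0.75=0.25; AND[min(a, b)] → w = 0.25

0.25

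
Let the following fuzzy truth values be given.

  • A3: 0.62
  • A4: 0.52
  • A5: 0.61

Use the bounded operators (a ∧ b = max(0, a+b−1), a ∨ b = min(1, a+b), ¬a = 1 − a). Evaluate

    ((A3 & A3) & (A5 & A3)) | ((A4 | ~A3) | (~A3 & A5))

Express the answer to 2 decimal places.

A3 & A3 = max(0, a+b−1) on (0.62, 0.62) = 0.24
A5 & A3 = max(0, a+b−1) on (0.61, 0.62) = 0.23
(A3 & A3) & (A5 & A3) = max(0, a+b−1) on (0.24, 0.23) = 0.00
~A3 = 1 − 0.62 = 0.38
A4 | ~A3 = min(1, a+b) on (0.52, 0.38) = 0.90
~A3 = 1 − 0.62 = 0.38
~A3 & A5 = max(0, a+b−1) on (0.38, 0.61) = 0.00
(A4 | ~A3) | (~A3 & A5) = min(1, a+b) on (0.90, 0.00) = 0.90
((A3 & A3) & (A5 & A3)) | ((A4 | ~A3) | (~A3 & A5)) = min(1, a+b) on (0.00, 0.90) = 0.90

0.90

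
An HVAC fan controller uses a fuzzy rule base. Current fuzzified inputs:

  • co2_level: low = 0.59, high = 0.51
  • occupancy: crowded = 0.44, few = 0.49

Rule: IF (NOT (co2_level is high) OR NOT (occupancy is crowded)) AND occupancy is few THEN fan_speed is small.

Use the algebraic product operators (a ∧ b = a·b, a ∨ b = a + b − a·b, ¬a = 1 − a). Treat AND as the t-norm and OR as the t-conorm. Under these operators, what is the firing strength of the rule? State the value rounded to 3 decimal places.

0.380

firing strength: (¬high=1−0.51=0.49 OR ¬crowded=1−0.44=0.56) = 0.7756; AND[a·b] with few=0.49 → w = 0.3800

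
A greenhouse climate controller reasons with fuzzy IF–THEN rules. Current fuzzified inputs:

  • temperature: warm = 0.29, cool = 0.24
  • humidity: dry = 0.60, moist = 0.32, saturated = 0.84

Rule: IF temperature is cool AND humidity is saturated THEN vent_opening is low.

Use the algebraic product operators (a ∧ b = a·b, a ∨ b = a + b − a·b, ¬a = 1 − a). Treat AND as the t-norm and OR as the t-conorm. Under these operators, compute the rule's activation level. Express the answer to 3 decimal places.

0.202

firing strength: cool=0.24, saturated=0.84; AND[a·b] → w = 0.2016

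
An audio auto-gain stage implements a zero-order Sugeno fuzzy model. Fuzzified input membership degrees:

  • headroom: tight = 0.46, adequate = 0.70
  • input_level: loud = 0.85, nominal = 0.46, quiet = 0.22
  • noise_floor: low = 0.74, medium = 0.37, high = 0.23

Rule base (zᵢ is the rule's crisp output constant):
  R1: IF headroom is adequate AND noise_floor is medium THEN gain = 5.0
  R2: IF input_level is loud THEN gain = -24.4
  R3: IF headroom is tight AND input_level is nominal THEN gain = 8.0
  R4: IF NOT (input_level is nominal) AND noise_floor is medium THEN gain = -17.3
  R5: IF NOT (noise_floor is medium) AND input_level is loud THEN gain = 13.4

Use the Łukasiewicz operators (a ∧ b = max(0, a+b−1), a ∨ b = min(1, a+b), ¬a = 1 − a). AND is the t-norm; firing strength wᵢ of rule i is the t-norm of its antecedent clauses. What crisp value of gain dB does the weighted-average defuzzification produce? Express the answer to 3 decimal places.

-9.970

R1 (z=5.0): adequate=0.70, medium=0.37; AND[max(0, a+b−1)] → w = 0.07
R2 (z=-24.4): loud=0.85 → w = 0.85
R3 (z=8.0): tight=0.46, nominal=0.46; AND[max(0, a+b−1)] → w = 0.00
R4 (z=-17.3): ¬nominal=1−0.46=0.54, medium=0.37; AND[max(0, a+b−1)] → w = 0.00
R5 (z=13.4): ¬medium=1−0.37=0.63, loud=0.85; AND[max(0, a+b−1)] → w = 0.48
Weighted average = (0.07·5.0 + 0.85·-24.4 + 0.00·8.0 + 0.00·-17.3 + 0.48·13.4) / (0.07 + 0.85 + 0.00 + 0.00 + 0.48)
  = -13.9580 / 1.4000 = -9.970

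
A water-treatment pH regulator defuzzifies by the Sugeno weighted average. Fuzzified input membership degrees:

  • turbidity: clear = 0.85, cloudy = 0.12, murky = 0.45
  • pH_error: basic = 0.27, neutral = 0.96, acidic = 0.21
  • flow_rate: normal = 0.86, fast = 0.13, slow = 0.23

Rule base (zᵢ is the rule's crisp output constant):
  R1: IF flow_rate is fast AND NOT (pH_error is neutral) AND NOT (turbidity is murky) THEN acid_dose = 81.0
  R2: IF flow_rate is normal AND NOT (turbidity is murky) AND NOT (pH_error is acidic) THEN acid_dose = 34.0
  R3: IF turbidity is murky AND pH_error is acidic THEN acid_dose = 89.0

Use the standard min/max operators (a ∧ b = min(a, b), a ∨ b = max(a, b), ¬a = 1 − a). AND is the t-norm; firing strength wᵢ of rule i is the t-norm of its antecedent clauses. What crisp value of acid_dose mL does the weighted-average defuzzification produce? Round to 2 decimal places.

50.79

R1 (z=81.0): fast=0.13, ¬neutral=1−0.96=0.04, ¬murky=1−0.45=0.55; AND[min(a, b)] → w = 0.04
R2 (z=34.0): normal=0.86, ¬murky=1−0.45=0.55, ¬acidic=1−0.21=0.79; AND[min(a, b)] → w = 0.55
R3 (z=89.0): murky=0.45, acidic=0.21; AND[min(a, b)] → w = 0.21
Weighted average = (0.04·81.0 + 0.55·34.0 + 0.21·89.0) / (0.04 + 0.55 + 0.21)
  = 40.6300 / 0.8000 = 50.79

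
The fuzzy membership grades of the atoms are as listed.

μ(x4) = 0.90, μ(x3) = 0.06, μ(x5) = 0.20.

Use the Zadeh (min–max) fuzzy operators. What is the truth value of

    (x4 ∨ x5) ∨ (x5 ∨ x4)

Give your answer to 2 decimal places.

0.90

x4 ∨ x5 = max(a, b) on (0.90, 0.20) = 0.90
x5 ∨ x4 = max(a, b) on (0.20, 0.90) = 0.90
(x4 ∨ x5) ∨ (x5 ∨ x4) = max(a, b) on (0.90, 0.90) = 0.90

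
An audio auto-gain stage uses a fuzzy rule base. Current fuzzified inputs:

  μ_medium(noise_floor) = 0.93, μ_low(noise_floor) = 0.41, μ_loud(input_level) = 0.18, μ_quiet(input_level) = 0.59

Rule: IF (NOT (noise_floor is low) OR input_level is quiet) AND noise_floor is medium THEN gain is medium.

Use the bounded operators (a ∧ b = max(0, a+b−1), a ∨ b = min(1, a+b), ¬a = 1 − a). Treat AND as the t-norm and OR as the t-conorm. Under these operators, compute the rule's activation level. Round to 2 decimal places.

firing strength: (¬low=1−0.41=0.59 OR quiet=0.59) = 1.00; AND[max(0, a+b−1)] with medium=0.93 → w = 0.93

0.93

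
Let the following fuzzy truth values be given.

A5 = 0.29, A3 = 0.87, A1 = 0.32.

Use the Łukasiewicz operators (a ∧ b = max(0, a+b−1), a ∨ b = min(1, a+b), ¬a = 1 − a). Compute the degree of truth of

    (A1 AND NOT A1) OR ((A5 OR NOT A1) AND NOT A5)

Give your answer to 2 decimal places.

NOT A1 = 1 − 0.32 = 0.68
A1 AND NOT A1 = max(0, a+b−1) on (0.32, 0.68) = 0.00
NOT A1 = 1 − 0.32 = 0.68
A5 OR NOT A1 = min(1, a+b) on (0.29, 0.68) = 0.97
NOT A5 = 1 − 0.29 = 0.71
(A5 OR NOT A1) AND NOT A5 = max(0, a+b−1) on (0.97, 0.71) = 0.68
(A1 AND NOT A1) OR ((A5 OR NOT A1) AND NOT A5) = min(1, a+b) on (0.00, 0.68) = 0.68

0.68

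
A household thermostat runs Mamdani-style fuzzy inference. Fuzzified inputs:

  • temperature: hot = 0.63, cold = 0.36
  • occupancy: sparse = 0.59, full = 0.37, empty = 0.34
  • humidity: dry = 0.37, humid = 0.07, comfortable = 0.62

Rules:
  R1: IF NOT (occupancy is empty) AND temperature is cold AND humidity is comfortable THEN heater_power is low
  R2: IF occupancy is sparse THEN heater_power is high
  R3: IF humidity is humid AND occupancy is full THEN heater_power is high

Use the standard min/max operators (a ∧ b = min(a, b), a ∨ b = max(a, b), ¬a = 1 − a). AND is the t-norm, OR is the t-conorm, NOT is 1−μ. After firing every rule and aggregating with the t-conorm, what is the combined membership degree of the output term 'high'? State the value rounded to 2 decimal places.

0.59

R1: ¬empty=1−0.34=0.66, cold=0.36, comfortable=0.62; AND[min(a, b)] → w = 0.36
R2: sparse=0.59 → w = 0.59
R3: humid=0.07, full=0.37; AND[min(a, b)] → w = 0.07
Rules with consequent 'high': {R2, R3} → strengths 0.59, 0.07
Aggregate via t-conorm [max(a, b)]: 0.59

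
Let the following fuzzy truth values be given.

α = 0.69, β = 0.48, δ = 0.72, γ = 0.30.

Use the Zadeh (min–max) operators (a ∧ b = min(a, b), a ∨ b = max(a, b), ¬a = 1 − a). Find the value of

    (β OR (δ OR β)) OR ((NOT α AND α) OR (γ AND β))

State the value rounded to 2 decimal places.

δ OR β = max(a, b) on (0.72, 0.48) = 0.72
β OR (δ OR β) = max(a, b) on (0.48, 0.72) = 0.72
NOT α = 1 − 0.69 = 0.31
NOT α AND α = min(a, b) on (0.31, 0.69) = 0.31
γ AND β = min(a, b) on (0.30, 0.48) = 0.30
(NOT α AND α) OR (γ AND β) = max(a, b) on (0.31, 0.30) = 0.31
(β OR (δ OR β)) OR ((NOT α AND α) OR (γ AND β)) = max(a, b) on (0.72, 0.31) = 0.72

0.72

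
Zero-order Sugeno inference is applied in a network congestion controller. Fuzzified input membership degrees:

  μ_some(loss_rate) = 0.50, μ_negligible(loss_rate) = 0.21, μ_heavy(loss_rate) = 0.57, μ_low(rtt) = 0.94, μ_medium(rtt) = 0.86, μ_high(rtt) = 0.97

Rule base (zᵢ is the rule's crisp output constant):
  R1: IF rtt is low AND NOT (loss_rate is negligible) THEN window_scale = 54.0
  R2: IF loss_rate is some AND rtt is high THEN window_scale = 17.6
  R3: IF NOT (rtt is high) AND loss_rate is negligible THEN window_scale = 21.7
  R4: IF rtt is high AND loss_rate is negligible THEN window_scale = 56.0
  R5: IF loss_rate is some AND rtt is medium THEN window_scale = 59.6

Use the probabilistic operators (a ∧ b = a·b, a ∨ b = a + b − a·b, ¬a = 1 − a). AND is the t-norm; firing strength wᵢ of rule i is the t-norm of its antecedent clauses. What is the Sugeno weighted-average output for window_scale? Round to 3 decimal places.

R1 (z=54.0): low=0.94, ¬negligible=1−0.21=0.79; AND[a·b] → w = 0.7426
R2 (z=17.6): some=0.50, high=0.97; AND[a·b] → w = 0.4850
R3 (z=21.7): ¬high=1−0.97=0.03, negligible=0.21; AND[a·b] → w = 0.0063
R4 (z=56.0): high=0.97, negligible=0.21; AND[a·b] → w = 0.2037
R5 (z=59.6): some=0.50, medium=0.86; AND[a·b] → w = 0.4300
Weighted average = (0.7426·54.0 + 0.4850·17.6 + 0.0063·21.7 + 0.2037·56.0 + 0.4300·59.6) / (0.7426 + 0.4850 + 0.0063 + 0.2037 + 0.4300)
  = 85.8083 / 1.8676 = 45.946

45.946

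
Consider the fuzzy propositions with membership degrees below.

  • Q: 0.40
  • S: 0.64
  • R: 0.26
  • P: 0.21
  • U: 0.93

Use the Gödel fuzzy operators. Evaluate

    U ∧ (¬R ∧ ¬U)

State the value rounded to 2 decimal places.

¬R = 1 − 0.26 = 0.74
¬U = 1 − 0.93 = 0.07
¬R ∧ ¬U = min(a, b) on (0.74, 0.07) = 0.07
U ∧ (¬R ∧ ¬U) = min(a, b) on (0.93, 0.07) = 0.07

0.07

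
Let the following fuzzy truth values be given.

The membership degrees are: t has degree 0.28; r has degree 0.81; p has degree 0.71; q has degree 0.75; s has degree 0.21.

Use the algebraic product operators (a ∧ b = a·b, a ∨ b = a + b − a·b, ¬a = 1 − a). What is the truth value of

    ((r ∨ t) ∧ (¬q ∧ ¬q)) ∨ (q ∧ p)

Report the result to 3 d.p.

0.558

r ∨ t = a + b − a·b on (0.8100, 0.2800) = 0.8632
¬q = 1 − 0.7500 = 0.2500
¬q = 1 − 0.7500 = 0.2500
¬q ∧ ¬q = a·b on (0.2500, 0.2500) = 0.0625
(r ∨ t) ∧ (¬q ∧ ¬q) = a·b on (0.8632, 0.0625) = 0.0540
q ∧ p = a·b on (0.7500, 0.7100) = 0.5325
((r ∨ t) ∧ (¬q ∧ ¬q)) ∨ (q ∧ p) = a + b − a·b on (0.0540, 0.5325) = 0.5577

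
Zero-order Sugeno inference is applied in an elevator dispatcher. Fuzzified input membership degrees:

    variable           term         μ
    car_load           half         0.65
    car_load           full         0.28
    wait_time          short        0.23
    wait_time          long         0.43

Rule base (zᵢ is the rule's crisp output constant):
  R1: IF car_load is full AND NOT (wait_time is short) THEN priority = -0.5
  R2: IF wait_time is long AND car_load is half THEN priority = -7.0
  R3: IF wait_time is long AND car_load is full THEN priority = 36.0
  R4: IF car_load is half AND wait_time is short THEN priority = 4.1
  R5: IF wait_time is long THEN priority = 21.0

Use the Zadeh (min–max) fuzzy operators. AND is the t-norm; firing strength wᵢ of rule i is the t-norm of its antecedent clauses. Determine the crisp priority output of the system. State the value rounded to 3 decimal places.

10.244

R1 (z=-0.5): full=0.28, ¬short=1−0.23=0.77; AND[min(a, b)] → w = 0.28
R2 (z=-7.0): long=0.43, half=0.65; AND[min(a, b)] → w = 0.43
R3 (z=36.0): long=0.43, full=0.28; AND[min(a, b)] → w = 0.28
R4 (z=4.1): half=0.65, short=0.23; AND[min(a, b)] → w = 0.23
R5 (z=21.0): long=0.43 → w = 0.43
Weighted average = (0.28·-0.5 + 0.43·-7.0 + 0.28·36.0 + 0.23·4.1 + 0.43·21.0) / (0.28 + 0.43 + 0.28 + 0.23 + 0.43)
  = 16.9030 / 1.6500 = 10.244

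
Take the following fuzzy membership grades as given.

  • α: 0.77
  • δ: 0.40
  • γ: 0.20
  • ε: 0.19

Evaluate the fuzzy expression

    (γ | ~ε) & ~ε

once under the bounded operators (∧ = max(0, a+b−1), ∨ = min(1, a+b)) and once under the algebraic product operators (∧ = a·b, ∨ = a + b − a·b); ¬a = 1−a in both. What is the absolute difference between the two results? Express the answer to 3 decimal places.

Under bounded:
  ~ε = 1 − 0.19 = 0.81
  γ | ~ε = min(1, a+b) on (0.20, 0.81) = 1.00
  ~ε = 1 − 0.19 = 0.81
  (γ | ~ε) & ~ε = max(0, a+b−1) on (1.00, 0.81) = 0.81
  → value = 0.8100
Under algebraic product:
  ~ε = 1 − 0.1900 = 0.8100
  γ | ~ε = a + b − a·b on (0.2000, 0.8100) = 0.8480
  ~ε = 1 − 0.1900 = 0.8100
  (γ | ~ε) & ~ε = a·b on (0.8480, 0.8100) = 0.6869
  → value = 0.6869
|0.8100 − 0.6869| = 0.123

0.123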